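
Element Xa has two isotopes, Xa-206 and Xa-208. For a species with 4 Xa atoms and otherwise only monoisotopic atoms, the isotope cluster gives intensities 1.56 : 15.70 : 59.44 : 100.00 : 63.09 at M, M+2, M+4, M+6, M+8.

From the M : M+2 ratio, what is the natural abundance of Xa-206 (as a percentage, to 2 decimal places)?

28.44%

Let p = fractional abundance of Xa-206. I(M+2)/I(M) = [C(4,1)·p^3·(1−p)] / p^4 = 4·(1−p)/p = 15.70/1.56 = 10.0641
(1−p)/p = 10.0641/4 = 2.5160  ⇒  p = 1/(1 + 2.5160) = 0.2844
Xa-206: 28.44%, Xa-208: 71.56%.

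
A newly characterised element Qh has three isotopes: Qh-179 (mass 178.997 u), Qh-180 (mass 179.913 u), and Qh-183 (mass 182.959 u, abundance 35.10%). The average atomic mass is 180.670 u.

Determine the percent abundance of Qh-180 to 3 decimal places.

The remaining 64.90% is split between Qh-179 (fraction x) and Qh-180 (fraction 0.6490 − x).
Substituting: 178.997x + 179.913(0.6490 − x) = 116.451391
(178.997 − 179.913)x = -0.312146  ⇒  x = 0.34077, y = 0.30823
Qh-179: 34.077%, Qh-180: 30.823%.

30.823%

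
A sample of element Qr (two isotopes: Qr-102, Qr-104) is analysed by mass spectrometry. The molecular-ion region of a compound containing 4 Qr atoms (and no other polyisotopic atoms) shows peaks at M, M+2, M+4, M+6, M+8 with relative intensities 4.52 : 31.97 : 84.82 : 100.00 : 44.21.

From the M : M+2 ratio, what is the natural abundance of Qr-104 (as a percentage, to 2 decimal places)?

If p is the fraction of Qr that is Qr-102, then I(M+2)/I(M) = [C(4,1)·p^3·(1−p)] / p^4 = 4·(1−p)/p = 31.97/4.52 = 7.0730
(1−p)/p = 7.0730/4 = 1.7683  ⇒  p = 1/(1 + 1.7683) = 0.3612
Qr-102: 36.12%, Qr-104: 63.88%.

63.88%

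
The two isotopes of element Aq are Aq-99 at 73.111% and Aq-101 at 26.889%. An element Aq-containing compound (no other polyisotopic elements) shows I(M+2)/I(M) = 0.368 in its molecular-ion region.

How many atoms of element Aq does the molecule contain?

1

For n independent Aq atoms, I(M+2)/I(M) = n · (abundance Aq-101) / (abundance Aq-99) = n · 0.26889/0.73111.
n = 0.368 × 0.73111/0.26889 = 1.00 ≈ 1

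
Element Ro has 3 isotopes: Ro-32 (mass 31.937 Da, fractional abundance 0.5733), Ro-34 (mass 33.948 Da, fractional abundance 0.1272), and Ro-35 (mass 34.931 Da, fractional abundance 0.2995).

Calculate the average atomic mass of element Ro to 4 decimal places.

33.0895 Da

Ar = Σ fᵢ·mᵢ = 0.5733 × 31.937 + 0.1272 × 33.948 + 0.2995 × 34.931
= 18.30948 + 4.31819 + 10.46183 = 33.08950 Da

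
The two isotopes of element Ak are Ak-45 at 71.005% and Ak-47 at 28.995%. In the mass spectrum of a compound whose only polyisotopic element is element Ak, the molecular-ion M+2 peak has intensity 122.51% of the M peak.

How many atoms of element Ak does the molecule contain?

With n Ak atoms, P(M+2)/P(M) = C(n,1)·p^(n−1)q / p^n = n·q/p = n · 0.28995/0.71005.
n = 1.2251 × 0.71005/0.28995 = 3.00 ≈ 3

3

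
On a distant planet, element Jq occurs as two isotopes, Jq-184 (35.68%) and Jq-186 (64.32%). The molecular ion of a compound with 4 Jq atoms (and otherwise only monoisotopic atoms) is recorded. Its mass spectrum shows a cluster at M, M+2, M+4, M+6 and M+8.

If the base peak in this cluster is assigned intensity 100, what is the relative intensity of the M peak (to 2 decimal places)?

4.27

Binomial terms of (0.3568 + 0.6432)^4: M 0.0162, M+2 0.1169, M+4 0.3160, M+6 0.3798, M+8 0.1712 → M+6 is the base peak.
P(M+6) = C(4,3) × 0.3568^1 × 0.6432^3 = 4 × 0.3568 × 0.26609585 = 0.379772 (base)
P(M) = C(4,0) × 0.3568^4 × 0.6432^0 = 1 × 0.01620688 × 1.0000 = 0.016207
Relative intensity = 0.016207 / 0.379772 × 100 = 4.27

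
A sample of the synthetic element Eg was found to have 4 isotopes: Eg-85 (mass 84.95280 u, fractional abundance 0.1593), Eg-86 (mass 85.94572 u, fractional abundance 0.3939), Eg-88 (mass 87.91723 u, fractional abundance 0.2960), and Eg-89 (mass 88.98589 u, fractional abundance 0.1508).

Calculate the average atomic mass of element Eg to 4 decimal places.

86.8296 u

Weight each isotope mass by its fractional abundance: 0.1593 × 84.95280 + 0.3939 × 85.94572 + 0.2960 × 87.91723 + 0.1508 × 88.98589
= 13.532981 + 33.854019 + 26.023500 + 13.419072 = 86.829572 u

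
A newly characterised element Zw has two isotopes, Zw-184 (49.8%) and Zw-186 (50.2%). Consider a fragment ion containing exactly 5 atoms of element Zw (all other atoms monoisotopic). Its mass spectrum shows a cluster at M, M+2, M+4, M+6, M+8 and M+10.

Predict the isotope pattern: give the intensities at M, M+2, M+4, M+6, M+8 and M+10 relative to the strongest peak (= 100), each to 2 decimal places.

9.76 : 49.21 : 99.20 : 100.00 : 50.40 : 10.16

Expanding (0.498 + 0.502)^5:
P(M) = 0.498^5 = 0.030630
P(M+2) = 5 × 0.498^4 × 0.502^1 = 0.154380
P(M+4) = 10 × 0.498^3 × 0.502^2 = 0.311240
P(M+6) = 10 × 0.498^2 × 0.502^3 = 0.313740
P(M+8) = 5 × 0.498^1 × 0.502^4 = 0.158130
P(M+10) = 0.502^5 = 0.031880
The M+6 peak is largest (0.313740); scaling to 100 gives 9.76 : 49.21 : 99.20 : 100.00 : 50.40 : 10.16.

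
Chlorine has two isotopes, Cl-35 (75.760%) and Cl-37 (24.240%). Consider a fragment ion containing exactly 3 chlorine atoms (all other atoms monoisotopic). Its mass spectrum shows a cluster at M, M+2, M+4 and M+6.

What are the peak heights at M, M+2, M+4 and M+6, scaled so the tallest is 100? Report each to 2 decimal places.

100.00 : 95.99 : 30.71 : 3.28

The 3 Cl atoms are independent, so intensities follow the terms of (0.75760 + 0.24240)^3.
P(M) = 0.75760^3 = 0.434830
P(M+2) = 3 × 0.75760^2 × 0.24240^1 = 0.417382
P(M+4) = 3 × 0.75760^1 × 0.24240^2 = 0.133545
P(M+6) = 0.24240^3 = 0.014243
The M peak is largest (0.434830); scaling to 100 gives 100.00 : 95.99 : 30.71 : 3.28.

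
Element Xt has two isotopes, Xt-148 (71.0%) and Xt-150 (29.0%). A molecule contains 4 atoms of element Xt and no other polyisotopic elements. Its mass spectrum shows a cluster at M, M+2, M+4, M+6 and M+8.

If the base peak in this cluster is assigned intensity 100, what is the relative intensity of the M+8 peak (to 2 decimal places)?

1.70

Binomial terms of (0.710 + 0.290)^4: M 0.2541, M+2 0.4152, M+4 0.2544, M+6 0.0693, M+8 0.0071 → M+2 is the base peak.
P(M+2) = C(4,1) × 0.710^3 × 0.290^1 = 4 × 0.357911 × 0.2900 = 0.415177 (base)
P(M+8) = C(4,4) × 0.710^0 × 0.290^4 = 1 × 1.0000 × 0.00707281 = 0.007073
Relative intensity = 0.007073 / 0.415177 × 100 = 1.70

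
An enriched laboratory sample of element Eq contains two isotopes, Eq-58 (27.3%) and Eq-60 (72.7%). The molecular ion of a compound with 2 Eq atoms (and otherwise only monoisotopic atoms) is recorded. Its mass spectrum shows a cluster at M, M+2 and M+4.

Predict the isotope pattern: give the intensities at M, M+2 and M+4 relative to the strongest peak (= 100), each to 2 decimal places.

Expanding (0.273 + 0.727)^2:
P(M) = 0.273^2 = 0.074529
P(M+2) = 2 × 0.273^1 × 0.727^1 = 0.396942
P(M+4) = 0.727^2 = 0.528529
The M+4 peak is largest (0.528529); scaling to 100 gives 14.10 : 75.10 : 100.00.

14.10 : 75.10 : 100.00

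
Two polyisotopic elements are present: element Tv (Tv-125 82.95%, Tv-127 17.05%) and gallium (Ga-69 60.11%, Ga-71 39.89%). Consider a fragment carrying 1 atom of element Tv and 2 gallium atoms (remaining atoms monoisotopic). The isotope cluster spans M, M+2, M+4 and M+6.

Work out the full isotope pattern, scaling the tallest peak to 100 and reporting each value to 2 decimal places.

65.24 : 100.00 : 46.53 : 5.91

Element Tv pattern (n=1): 0.8295 : 0.1705
Gallium pattern (n=2): 0.36132121 : 0.47955758 : 0.15912121
Convolve the two distributions (both contribute in 2-u steps):
  M: 0.8295×0.36132121 = 0.299716
  M+2: 0.8295×0.47955758 + 0.1705×0.36132121 = 0.459398
  M+4: 0.8295×0.15912121 + 0.1705×0.47955758 = 0.213756
  M+6: 0.1705×0.15912121 = 0.027130
Scale to base peak (0.459398) = 100: 65.24 : 100.00 : 46.53 : 5.91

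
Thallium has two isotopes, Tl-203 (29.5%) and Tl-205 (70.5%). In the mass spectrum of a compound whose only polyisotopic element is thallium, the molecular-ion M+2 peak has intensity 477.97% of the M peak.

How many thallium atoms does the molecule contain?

The M+2/M ratio from n Tl atoms is n · q/p = n · 0.705/0.295.
n = 4.7797 × 0.295/0.705 = 2.00 ≈ 2

2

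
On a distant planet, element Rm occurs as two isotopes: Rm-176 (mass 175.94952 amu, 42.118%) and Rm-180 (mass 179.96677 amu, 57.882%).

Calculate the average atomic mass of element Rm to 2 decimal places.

178.27 amu

The abundance-weighted mean is 0.42118 × 175.94952 + 0.57882 × 179.96677
= 74.106419 + 104.168366 = 178.274785 amu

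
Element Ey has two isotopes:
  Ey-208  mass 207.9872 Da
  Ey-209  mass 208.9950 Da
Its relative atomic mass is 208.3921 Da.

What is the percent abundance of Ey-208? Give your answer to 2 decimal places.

59.82%

With x = fraction of Ey-208 (so Ey-209 is 1 − x):
207.9872·x + 208.9950·(1 − x) = 208.3921
(207.9872 − 208.9950)·x = 208.3921 − 208.9950
x = -0.6029 / -1.0078 = 0.59823 → 59.82% Ey-208, 40.18% Ey-209.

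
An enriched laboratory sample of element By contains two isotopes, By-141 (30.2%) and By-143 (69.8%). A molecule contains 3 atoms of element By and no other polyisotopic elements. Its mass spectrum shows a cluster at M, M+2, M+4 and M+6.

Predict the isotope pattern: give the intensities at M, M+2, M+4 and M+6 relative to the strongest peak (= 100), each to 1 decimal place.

6.2 : 43.3 : 100.0 : 77.0

Each By atom is independently By-141 (p = 0.302) or By-143 (q = 0.698); the cluster is the binomial expansion (p + q)^3.
P(M) = 0.302^3 = 0.027544
P(M+2) = 3 × 0.302^2 × 0.698^1 = 0.190981
P(M+4) = 3 × 0.302^1 × 0.698^2 = 0.441407
P(M+6) = 0.698^3 = 0.340068
The M+4 peak is largest (0.441407); scaling to 100 gives 6.2 : 43.3 : 100.0 : 77.0.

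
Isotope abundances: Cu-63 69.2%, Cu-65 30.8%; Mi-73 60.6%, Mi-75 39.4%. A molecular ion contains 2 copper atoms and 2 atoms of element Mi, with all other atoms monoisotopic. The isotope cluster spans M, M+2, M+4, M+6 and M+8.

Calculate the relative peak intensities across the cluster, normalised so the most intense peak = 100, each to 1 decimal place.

45.7 : 100.0 : 81.2 : 28.9 : 3.8

Copper pattern (n=2): 0.478864 : 0.426272 : 0.094864
Element Mi pattern (n=2): 0.367236 : 0.477528 : 0.155236
Convolve the two distributions (both contribute in 2-u steps):
  M: 0.478864×0.367236 = 0.175856
  M+2: 0.478864×0.477528 + 0.426272×0.367236 = 0.385213
  M+4: 0.478864×0.155236 + 0.426272×0.477528 + 0.094864×0.367236 = 0.312731
  M+6: 0.426272×0.155236 + 0.094864×0.477528 = 0.111473
  M+8: 0.094864×0.155236 = 0.014726
Scale to base peak (0.385213) = 100: 45.7 : 100.0 : 81.2 : 28.9 : 3.8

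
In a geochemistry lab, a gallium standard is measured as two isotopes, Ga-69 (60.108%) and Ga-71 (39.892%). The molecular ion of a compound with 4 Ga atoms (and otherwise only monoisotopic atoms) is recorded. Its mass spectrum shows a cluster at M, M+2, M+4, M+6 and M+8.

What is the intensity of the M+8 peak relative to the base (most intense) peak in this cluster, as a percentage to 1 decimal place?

(0.60108 + 0.39892)^4 gives M 0.1305, M+2 0.3465, M+4 0.3450, M+6 0.1526, M+8 0.0253; the largest is M+2.
P(M+2) = C(4,1) × 0.60108^3 × 0.39892^1 = 4 × 0.2171685 × 0.39892 = 0.346531 (base)
P(M+8) = C(4,4) × 0.60108^0 × 0.39892^4 = 1 × 1.0000 × 0.02532464 = 0.025325
Relative intensity = 0.025325 / 0.346531 × 100 = 7.3

7.3%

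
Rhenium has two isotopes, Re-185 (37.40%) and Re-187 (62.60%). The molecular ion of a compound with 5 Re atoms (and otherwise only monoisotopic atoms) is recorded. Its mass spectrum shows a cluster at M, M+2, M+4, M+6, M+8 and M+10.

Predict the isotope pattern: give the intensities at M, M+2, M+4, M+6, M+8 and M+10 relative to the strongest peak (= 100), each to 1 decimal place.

2.1 : 17.8 : 59.7 : 100.0 : 83.7 : 28.0

Each Re atom is independently Re-185 (p = 0.3740) or Re-187 (q = 0.6260); the cluster is the binomial expansion (p + q)^5.
P(M) = 0.3740^5 = 0.007317
P(M+2) = 5 × 0.3740^4 × 0.6260^1 = 0.061239
P(M+4) = 10 × 0.3740^3 × 0.6260^2 = 0.205005
P(M+6) = 10 × 0.3740^2 × 0.6260^3 = 0.343136
P(M+8) = 5 × 0.3740^1 × 0.6260^4 = 0.287170
P(M+10) = 0.6260^5 = 0.096133
The M+6 peak is largest (0.343136); scaling to 100 gives 2.1 : 17.8 : 59.7 : 100.0 : 83.7 : 28.0.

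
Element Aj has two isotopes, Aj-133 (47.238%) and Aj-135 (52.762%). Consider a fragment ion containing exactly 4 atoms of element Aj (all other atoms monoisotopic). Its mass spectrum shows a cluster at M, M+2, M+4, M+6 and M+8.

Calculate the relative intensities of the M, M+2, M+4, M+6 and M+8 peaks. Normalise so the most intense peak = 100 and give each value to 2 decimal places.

13.36 : 59.69 : 100.00 : 74.46 : 20.79

Each Aj atom is independently Aj-133 (p = 0.47238) or Aj-135 (q = 0.52762); the cluster is the binomial expansion (p + q)^4.
P(M) = 0.47238^4 = 0.049793
P(M+2) = 4 × 0.47238^3 × 0.52762^1 = 0.222462
P(M+4) = 6 × 0.47238^2 × 0.52762^2 = 0.372715
P(M+6) = 4 × 0.47238^1 × 0.52762^3 = 0.277533
P(M+8) = 0.52762^4 = 0.077497
The M+4 peak is largest (0.372715); scaling to 100 gives 13.36 : 59.69 : 100.00 : 74.46 : 20.79.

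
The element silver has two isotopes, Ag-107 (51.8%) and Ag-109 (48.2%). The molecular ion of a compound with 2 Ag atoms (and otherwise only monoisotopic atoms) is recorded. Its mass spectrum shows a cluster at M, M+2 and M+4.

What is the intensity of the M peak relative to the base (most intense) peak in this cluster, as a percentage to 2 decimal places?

53.73%

(0.518 + 0.482)^2 gives M 0.2683, M+2 0.4994, M+4 0.2323; the largest is M+2.
P(M+2) = C(2,1) × 0.518^1 × 0.482^1 = 2 × 0.5180 × 0.4820 = 0.499352 (base)
P(M) = C(2,0) × 0.518^2 × 0.482^0 = 1 × 0.268324 × 1.0000 = 0.268324
Relative intensity = 0.268324 / 0.499352 × 100 = 53.73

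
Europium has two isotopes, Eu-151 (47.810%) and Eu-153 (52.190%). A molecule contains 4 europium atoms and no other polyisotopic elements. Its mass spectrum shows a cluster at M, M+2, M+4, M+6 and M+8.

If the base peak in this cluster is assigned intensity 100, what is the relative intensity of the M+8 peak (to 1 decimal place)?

19.9

Binomial terms of (0.47810 + 0.52190)^4: M 0.0522, M+2 0.2281, M+4 0.3736, M+6 0.2719, M+8 0.0742 → M+4 is the base peak.
P(M+4) = C(4,2) × 0.47810^2 × 0.52190^2 = 6 × 0.22857961 × 0.27237961 = 0.373563 (base)
P(M+8) = C(4,4) × 0.47810^0 × 0.52190^4 = 1 × 1.0000 × 0.07419065 = 0.074191
Relative intensity = 0.074191 / 0.373563 × 100 = 19.9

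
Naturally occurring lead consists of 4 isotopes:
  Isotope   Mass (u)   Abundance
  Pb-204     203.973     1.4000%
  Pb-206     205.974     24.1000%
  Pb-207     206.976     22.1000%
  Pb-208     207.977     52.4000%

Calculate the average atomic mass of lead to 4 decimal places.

The abundance-weighted mean is 0.014000 × 203.973 + 0.241000 × 205.974 + 0.221000 × 206.976 + 0.524000 × 207.977
= 2.85562 + 49.63973 + 45.74170 + 108.97995 = 207.21700 u

207.2170 u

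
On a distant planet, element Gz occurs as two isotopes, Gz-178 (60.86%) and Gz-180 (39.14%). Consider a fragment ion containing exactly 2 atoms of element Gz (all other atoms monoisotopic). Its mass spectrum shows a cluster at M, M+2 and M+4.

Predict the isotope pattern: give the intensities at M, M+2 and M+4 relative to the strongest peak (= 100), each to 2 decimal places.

77.75 : 100.00 : 32.16

Expanding (0.6086 + 0.3914)^2:
P(M) = 0.6086^2 = 0.370394
P(M+2) = 2 × 0.6086^1 × 0.3914^1 = 0.476412
P(M+4) = 0.3914^2 = 0.153194
The M+2 peak is largest (0.476412); scaling to 100 gives 77.75 : 100.00 : 32.16.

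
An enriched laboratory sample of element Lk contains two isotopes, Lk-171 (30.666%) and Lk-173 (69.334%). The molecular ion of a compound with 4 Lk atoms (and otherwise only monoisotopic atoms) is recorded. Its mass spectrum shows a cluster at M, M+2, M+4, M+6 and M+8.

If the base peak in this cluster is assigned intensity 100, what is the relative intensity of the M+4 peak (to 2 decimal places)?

Term probabilities: M 0.0088, M+2 0.0800, M+4 0.2712, M+6 0.4088, M+8 0.2311. Base peak = M+6.
P(M+6) = C(4,3) × 0.30666^1 × 0.69334^3 = 4 × 0.30666 × 0.33330265 = 0.408842 (base)
P(M+4) = C(4,2) × 0.30666^2 × 0.69334^2 = 6 × 0.09404036 × 0.48072036 = 0.271243
Relative intensity = 0.271243 / 0.408842 × 100 = 66.34

66.34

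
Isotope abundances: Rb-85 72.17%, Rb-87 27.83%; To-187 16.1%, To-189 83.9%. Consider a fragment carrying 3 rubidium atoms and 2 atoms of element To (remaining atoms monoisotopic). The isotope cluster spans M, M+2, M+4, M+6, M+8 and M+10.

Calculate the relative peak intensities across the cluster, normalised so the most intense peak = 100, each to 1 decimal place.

Rubidium pattern (n=3): 0.37589809 : 0.43485841 : 0.16768892 : 0.02155458
Element To pattern (n=2): 0.025921 : 0.270158 : 0.703921
Convolve the two distributions (both contribute in 2-u steps):
  M: 0.37589809×0.025921 = 0.009744
  M+2: 0.37589809×0.270158 + 0.43485841×0.025921 = 0.112824
  M+4: 0.37589809×0.703921 + 0.43485841×0.270158 + 0.16768892×0.025921 = 0.386430
  M+6: 0.43485841×0.703921 + 0.16768892×0.270158 + 0.02155458×0.025921 = 0.351967
  M+8: 0.16768892×0.703921 + 0.02155458×0.270158 = 0.123863
  M+10: 0.02155458×0.703921 = 0.015173
Scale to base peak (0.386430) = 100: 2.5 : 29.2 : 100.0 : 91.1 : 32.1 : 3.9

2.5 : 29.2 : 100.0 : 91.1 : 32.1 : 3.9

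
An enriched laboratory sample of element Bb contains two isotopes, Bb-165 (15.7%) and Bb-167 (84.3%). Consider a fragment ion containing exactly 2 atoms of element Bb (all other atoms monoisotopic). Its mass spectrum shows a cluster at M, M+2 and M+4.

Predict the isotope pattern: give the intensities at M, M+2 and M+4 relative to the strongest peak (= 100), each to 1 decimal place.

Each Bb atom is independently Bb-165 (p = 0.157) or Bb-167 (q = 0.843); the cluster is the binomial expansion (p + q)^2.
P(M) = 0.157^2 = 0.024649
P(M+2) = 2 × 0.157^1 × 0.843^1 = 0.264702
P(M+4) = 0.843^2 = 0.710649
The M+4 peak is largest (0.710649); scaling to 100 gives 3.5 : 37.2 : 100.0.

3.5 : 37.2 : 100.0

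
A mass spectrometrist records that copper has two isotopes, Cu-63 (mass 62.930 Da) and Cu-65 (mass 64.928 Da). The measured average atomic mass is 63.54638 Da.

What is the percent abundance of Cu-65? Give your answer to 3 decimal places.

With x = fraction of Cu-63 (so Cu-65 is 1 − x):
62.930·x + 64.928·(1 − x) = 63.54638
(62.930 − 64.928)·x = 63.54638 − 64.928
x = -1.38162 / -1.998 = 0.69150 → 69.150% Cu-63, 30.850% Cu-65.

30.850%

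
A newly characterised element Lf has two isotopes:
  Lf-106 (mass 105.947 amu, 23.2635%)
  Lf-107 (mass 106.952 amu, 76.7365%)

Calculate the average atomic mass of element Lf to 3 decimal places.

Ar = Σ fᵢ·mᵢ = 0.232635 × 105.947 + 0.767365 × 106.952
= 24.6470 + 82.0712 = 106.7182 amu

106.718 amu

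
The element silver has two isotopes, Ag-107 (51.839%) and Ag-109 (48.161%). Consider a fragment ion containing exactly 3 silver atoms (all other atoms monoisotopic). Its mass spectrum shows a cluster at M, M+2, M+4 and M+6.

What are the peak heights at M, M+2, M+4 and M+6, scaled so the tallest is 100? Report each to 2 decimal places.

35.88 : 100.00 : 92.90 : 28.77

Each Ag atom is independently Ag-107 (p = 0.51839) or Ag-109 (q = 0.48161); the cluster is the binomial expansion (p + q)^3.
P(M) = 0.51839^3 = 0.139306
P(M+2) = 3 × 0.51839^2 × 0.48161^1 = 0.388267
P(M+4) = 3 × 0.51839^1 × 0.48161^2 = 0.360719
P(M+6) = 0.48161^3 = 0.111709
The M+2 peak is largest (0.388267); scaling to 100 gives 35.88 : 100.00 : 92.90 : 28.77.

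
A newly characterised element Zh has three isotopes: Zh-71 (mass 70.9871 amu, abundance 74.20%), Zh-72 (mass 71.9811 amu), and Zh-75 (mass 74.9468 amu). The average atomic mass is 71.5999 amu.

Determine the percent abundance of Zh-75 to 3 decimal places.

12.016%

Let x and y be the fractions of Zh-72 and Zh-75. Then x + y = 1 − 0.7420 = 0.2580 and 71.9811x + 74.9468y = 71.5999 − 0.7420×70.9871 = 18.9274718.
Substituting: 71.9811x + 74.9468(0.2580 − x) = 18.9274718
(71.9811 − 74.9468)x = -0.4088026  ⇒  x = 0.13784, y = 0.12016
Zh-72: 13.784%, Zh-75: 12.016%.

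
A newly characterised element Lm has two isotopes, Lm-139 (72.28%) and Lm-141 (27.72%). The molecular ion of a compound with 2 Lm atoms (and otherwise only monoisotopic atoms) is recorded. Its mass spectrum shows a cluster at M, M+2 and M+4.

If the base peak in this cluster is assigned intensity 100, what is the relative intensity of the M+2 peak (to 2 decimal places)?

76.70

Term probabilities: M 0.5224, M+2 0.4007, M+4 0.0768. Base peak = M.
P(M) = C(2,0) × 0.7228^2 × 0.2772^0 = 1 × 0.52243984 × 1.0000 = 0.522440 (base)
P(M+2) = C(2,1) × 0.7228^1 × 0.2772^1 = 2 × 0.7228 × 0.2772 = 0.400720
Relative intensity = 0.400720 / 0.522440 × 100 = 76.70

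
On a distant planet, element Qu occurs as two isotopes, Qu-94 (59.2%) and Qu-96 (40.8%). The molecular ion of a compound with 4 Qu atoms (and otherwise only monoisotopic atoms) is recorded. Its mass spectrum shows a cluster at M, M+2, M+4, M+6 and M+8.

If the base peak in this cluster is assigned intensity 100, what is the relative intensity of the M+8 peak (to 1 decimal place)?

Binomial terms of (0.592 + 0.408)^4: M 0.1228, M+2 0.3386, M+4 0.3500, M+6 0.1608, M+8 0.0277 → M+4 is the base peak.
P(M+4) = C(4,2) × 0.592^2 × 0.408^2 = 6 × 0.350464 × 0.166464 = 0.350038 (base)
P(M+8) = C(4,4) × 0.592^0 × 0.408^4 = 1 × 1.0000 × 0.02771026 = 0.027710
Relative intensity = 0.027710 / 0.350038 × 100 = 7.9

7.9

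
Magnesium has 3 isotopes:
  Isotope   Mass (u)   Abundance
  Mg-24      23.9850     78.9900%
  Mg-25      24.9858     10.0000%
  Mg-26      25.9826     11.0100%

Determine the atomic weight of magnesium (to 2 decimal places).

24.31 u

The abundance-weighted mean is 0.789900 × 23.9850 + 0.100000 × 24.9858 + 0.110100 × 25.9826
= 18.94575 + 2.49858 + 2.86068 = 24.30501 u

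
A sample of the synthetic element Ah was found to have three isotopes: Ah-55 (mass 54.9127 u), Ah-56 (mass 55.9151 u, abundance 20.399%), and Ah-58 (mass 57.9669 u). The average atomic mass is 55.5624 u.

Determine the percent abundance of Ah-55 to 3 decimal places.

The remaining 79.601% is split between Ah-55 (fraction x) and Ah-58 (fraction 0.79601 − x).
Substituting: 54.9127x + 57.9669(0.79601 − x) = 44.156278751
(54.9127 − 57.9669)x = -1.985953318  ⇒  x = 0.65024, y = 0.14577
Ah-55: 65.024%, Ah-58: 14.577%.

65.024%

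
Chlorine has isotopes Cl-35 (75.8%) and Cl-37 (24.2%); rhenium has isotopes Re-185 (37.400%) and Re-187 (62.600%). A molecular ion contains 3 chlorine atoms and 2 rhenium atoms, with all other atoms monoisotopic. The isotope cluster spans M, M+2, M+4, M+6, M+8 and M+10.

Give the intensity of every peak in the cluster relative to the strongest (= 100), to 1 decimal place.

15.8 : 68.2 : 100.0 : 59.2 : 15.3 : 1.4

Chlorine pattern (n=3): 0.43551951 : 0.41713346 : 0.13317454 : 0.01417249
Rhenium pattern (n=2): 0.139876 : 0.468248 : 0.391876
Convolve the two distributions (both contribute in 2-u steps):
  M: 0.43551951×0.139876 = 0.060919
  M+2: 0.43551951×0.468248 + 0.41713346×0.139876 = 0.262278
  M+4: 0.43551951×0.391876 + 0.41713346×0.468248 + 0.13317454×0.139876 = 0.384619
  M+6: 0.41713346×0.391876 + 0.13317454×0.468248 + 0.01417249×0.139876 = 0.227806
  M+8: 0.13317454×0.391876 + 0.01417249×0.468248 = 0.058824
  M+10: 0.01417249×0.391876 = 0.005554
Scale to base peak (0.384619) = 100: 15.8 : 68.2 : 100.0 : 59.2 : 15.3 : 1.4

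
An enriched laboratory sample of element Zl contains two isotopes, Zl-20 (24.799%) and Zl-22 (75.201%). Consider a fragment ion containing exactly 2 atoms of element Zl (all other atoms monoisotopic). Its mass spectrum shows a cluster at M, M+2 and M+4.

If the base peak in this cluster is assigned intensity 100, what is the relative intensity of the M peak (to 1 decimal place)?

Term probabilities: M 0.0615, M+2 0.3730, M+4 0.5655. Base peak = M+4.
P(M+4) = C(2,2) × 0.24799^0 × 0.75201^2 = 1 × 1.0000 × 0.56551904 = 0.565519 (base)
P(M) = C(2,0) × 0.24799^2 × 0.75201^0 = 1 × 0.06149904 × 1.0000 = 0.061499
Relative intensity = 0.061499 / 0.565519 × 100 = 10.9

10.9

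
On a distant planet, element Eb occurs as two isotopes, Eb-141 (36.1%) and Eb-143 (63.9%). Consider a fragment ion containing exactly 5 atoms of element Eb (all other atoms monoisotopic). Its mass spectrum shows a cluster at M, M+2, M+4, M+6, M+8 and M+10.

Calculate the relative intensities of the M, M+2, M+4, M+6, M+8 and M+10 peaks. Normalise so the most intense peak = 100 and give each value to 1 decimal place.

Each Eb atom is independently Eb-141 (p = 0.361) or Eb-143 (q = 0.639); the cluster is the binomial expansion (p + q)^5.
P(M) = 0.361^5 = 0.006131
P(M+2) = 5 × 0.361^4 × 0.639^1 = 0.054262
P(M+4) = 10 × 0.361^3 × 0.639^2 = 0.192098
P(M+6) = 10 × 0.361^2 × 0.639^3 = 0.340030
P(M+8) = 5 × 0.361^1 × 0.639^4 = 0.300941
P(M+10) = 0.639^5 = 0.106538
The M+6 peak is largest (0.340030); scaling to 100 gives 1.8 : 16.0 : 56.5 : 100.0 : 88.5 : 31.3.

1.8 : 16.0 : 56.5 : 100.0 : 88.5 : 31.3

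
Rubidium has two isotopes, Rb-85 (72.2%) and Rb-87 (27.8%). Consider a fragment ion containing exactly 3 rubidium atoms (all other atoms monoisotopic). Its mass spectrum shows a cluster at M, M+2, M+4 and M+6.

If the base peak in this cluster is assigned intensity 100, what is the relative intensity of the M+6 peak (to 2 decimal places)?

(0.722 + 0.278)^3 gives M 0.3764, M+2 0.4348, M+4 0.1674, M+6 0.0215; the largest is M+2.
P(M+2) = C(3,1) × 0.722^2 × 0.278^1 = 3 × 0.521284 × 0.2780 = 0.434751 (base)
P(M+6) = C(3,3) × 0.722^0 × 0.278^3 = 1 × 1.0000 × 0.02148495 = 0.021485
Relative intensity = 0.021485 / 0.434751 × 100 = 4.94

4.94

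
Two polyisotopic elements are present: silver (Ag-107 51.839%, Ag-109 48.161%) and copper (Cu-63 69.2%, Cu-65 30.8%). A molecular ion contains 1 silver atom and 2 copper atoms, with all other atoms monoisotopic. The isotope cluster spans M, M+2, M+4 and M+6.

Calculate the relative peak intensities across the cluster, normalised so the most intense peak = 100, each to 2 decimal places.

Silver pattern (n=1): 0.51839 : 0.48161
Copper pattern (n=2): 0.478864 : 0.426272 : 0.094864
Convolve the two distributions (both contribute in 2-u steps):
  M: 0.51839×0.478864 = 0.248238
  M+2: 0.51839×0.426272 + 0.48161×0.478864 = 0.451601
  M+4: 0.51839×0.094864 + 0.48161×0.426272 = 0.254473
  M+6: 0.48161×0.094864 = 0.045687
Scale to base peak (0.451601) = 100: 54.97 : 100.00 : 56.35 : 10.12

54.97 : 100.00 : 56.35 : 10.12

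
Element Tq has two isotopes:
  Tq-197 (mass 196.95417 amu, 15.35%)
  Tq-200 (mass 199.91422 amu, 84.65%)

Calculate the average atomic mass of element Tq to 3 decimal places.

199.460 amu

The abundance-weighted mean is 0.1535 × 196.95417 + 0.8465 × 199.91422
= 30.232465 + 169.227387 = 199.459852 amu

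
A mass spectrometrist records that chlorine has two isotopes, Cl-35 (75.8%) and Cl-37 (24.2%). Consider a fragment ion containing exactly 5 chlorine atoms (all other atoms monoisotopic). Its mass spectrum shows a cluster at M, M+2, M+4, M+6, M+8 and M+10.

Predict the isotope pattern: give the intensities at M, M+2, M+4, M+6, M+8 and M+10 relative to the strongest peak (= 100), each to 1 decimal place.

The 5 Cl atoms are independent, so intensities follow the terms of (0.758 + 0.242)^5.
P(M) = 0.758^5 = 0.250234
P(M+2) = 5 × 0.758^4 × 0.242^1 = 0.399450
P(M+4) = 10 × 0.758^3 × 0.242^2 = 0.255058
P(M+6) = 10 × 0.758^2 × 0.242^3 = 0.081430
P(M+8) = 5 × 0.758^1 × 0.242^4 = 0.012999
P(M+10) = 0.242^5 = 0.000830
The M+2 peak is largest (0.399450); scaling to 100 gives 62.6 : 100.0 : 63.9 : 20.4 : 3.3 : 0.2.

62.6 : 100.0 : 63.9 : 20.4 : 3.3 : 0.2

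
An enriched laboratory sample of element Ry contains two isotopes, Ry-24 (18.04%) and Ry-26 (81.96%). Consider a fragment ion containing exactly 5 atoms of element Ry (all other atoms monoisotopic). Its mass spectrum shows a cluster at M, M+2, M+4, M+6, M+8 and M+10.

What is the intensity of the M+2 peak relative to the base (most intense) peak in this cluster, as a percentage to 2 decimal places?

1.07%

Term probabilities: M 0.0002, M+2 0.0043, M+4 0.0394, M+6 0.1792, M+8 0.4070, M+10 0.3698. Base peak = M+8.
P(M+8) = C(5,4) × 0.1804^1 × 0.8196^4 = 5 × 0.1804 × 0.45124022 = 0.407019 (base)
P(M+2) = C(5,1) × 0.1804^4 × 0.8196^1 = 5 × 0.00105912 × 0.8196 = 0.004340
Relative intensity = 0.004340 / 0.407019 × 100 = 1.07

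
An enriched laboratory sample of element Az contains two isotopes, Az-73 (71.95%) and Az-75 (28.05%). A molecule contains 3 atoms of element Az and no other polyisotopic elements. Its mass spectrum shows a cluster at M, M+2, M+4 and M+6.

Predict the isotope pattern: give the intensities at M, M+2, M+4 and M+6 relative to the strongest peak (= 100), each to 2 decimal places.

Each Az atom is independently Az-73 (p = 0.7195) or Az-75 (q = 0.2805); the cluster is the binomial expansion (p + q)^3.
P(M) = 0.7195^3 = 0.372471
P(M+2) = 3 × 0.7195^2 × 0.2805^1 = 0.435628
P(M+4) = 3 × 0.7195^1 × 0.2805^2 = 0.169831
P(M+6) = 0.2805^3 = 0.022070
The M+2 peak is largest (0.435628); scaling to 100 gives 85.50 : 100.00 : 38.99 : 5.07.

85.50 : 100.00 : 38.99 : 5.07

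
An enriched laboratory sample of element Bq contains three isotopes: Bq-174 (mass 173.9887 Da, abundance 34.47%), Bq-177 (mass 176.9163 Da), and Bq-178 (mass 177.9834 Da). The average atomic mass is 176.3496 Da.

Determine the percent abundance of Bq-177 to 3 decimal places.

Let x and y be the fractions of Bq-177 and Bq-178. Then x + y = 1 − 0.3447 = 0.6553 and 176.9163x + 177.9834y = 176.3496 − 0.3447×173.9887 = 116.37569511.
Substituting: 176.9163x + 177.9834(0.6553 − x) = 116.37569511
(176.9163 − 177.9834)x = -0.25682691  ⇒  x = 0.24068, y = 0.41462
Bq-177: 24.068%, Bq-178: 41.462%.

24.068%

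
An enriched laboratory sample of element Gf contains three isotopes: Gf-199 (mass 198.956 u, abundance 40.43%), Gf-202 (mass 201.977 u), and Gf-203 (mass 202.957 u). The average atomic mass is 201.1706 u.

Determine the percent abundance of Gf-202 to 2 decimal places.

Let x and y be the fractions of Gf-202 and Gf-203. Then x + y = 1 − 0.4043 = 0.5957 and 201.977x + 202.957y = 201.1706 − 0.4043×198.956 = 120.7326892.
Substituting: 201.977x + 202.957(0.5957 − x) = 120.7326892
(201.977 − 202.957)x = -0.1687957  ⇒  x = 0.17224, y = 0.42346
Gf-202: 17.22%, Gf-203: 42.35%.

17.22%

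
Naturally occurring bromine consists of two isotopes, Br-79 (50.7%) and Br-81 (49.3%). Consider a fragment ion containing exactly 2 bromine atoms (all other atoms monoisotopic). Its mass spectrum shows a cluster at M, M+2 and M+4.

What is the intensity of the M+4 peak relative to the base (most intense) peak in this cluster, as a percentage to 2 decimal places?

Term probabilities: M 0.2570, M+2 0.4999, M+4 0.2430. Base peak = M+2.
P(M+2) = C(2,1) × 0.507^1 × 0.493^1 = 2 × 0.5070 × 0.4930 = 0.499902 (base)
P(M+4) = C(2,2) × 0.507^0 × 0.493^2 = 1 × 1.0000 × 0.243049 = 0.243049
Relative intensity = 0.243049 / 0.499902 × 100 = 48.62

48.62%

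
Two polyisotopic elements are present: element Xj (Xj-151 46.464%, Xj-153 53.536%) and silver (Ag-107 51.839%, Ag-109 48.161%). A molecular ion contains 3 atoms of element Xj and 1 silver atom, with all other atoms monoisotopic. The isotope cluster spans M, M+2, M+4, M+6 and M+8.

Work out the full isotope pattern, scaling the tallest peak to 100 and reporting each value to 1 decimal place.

13.9 : 61.0 : 100.0 : 72.7 : 19.8

Element Xj pattern (n=3): 0.10031128 : 0.34673714 : 0.39951187 : 0.15343971
Silver pattern (n=1): 0.51839 : 0.48161
Convolve the two distributions (both contribute in 2-u steps):
  M: 0.10031128×0.51839 = 0.052000
  M+2: 0.10031128×0.48161 + 0.34673714×0.51839 = 0.228056
  M+4: 0.34673714×0.48161 + 0.39951187×0.51839 = 0.374095
  M+6: 0.39951187×0.48161 + 0.15343971×0.51839 = 0.271951
  M+8: 0.15343971×0.48161 = 0.073898
Scale to base peak (0.374095) = 100: 13.9 : 61.0 : 100.0 : 72.7 : 19.8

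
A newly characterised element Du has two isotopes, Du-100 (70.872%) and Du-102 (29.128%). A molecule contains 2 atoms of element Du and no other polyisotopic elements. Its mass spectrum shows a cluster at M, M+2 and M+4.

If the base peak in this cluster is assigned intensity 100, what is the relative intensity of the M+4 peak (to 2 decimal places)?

16.89

Binomial terms of (0.70872 + 0.29128)^2: M 0.5023, M+2 0.4129, M+4 0.0848 → M is the base peak.
P(M) = C(2,0) × 0.70872^2 × 0.29128^0 = 1 × 0.50228404 × 1.0000 = 0.502284 (base)
P(M+4) = C(2,2) × 0.70872^0 × 0.29128^2 = 1 × 1.0000 × 0.08484404 = 0.084844
Relative intensity = 0.084844 / 0.502284 × 100 = 16.89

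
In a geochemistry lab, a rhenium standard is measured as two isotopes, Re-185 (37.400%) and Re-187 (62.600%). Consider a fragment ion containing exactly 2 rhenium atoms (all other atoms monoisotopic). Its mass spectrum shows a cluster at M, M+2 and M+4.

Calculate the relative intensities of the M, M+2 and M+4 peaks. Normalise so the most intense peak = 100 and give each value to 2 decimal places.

29.87 : 100.00 : 83.69

Each Re atom is independently Re-185 (p = 0.37400) or Re-187 (q = 0.62600); the cluster is the binomial expansion (p + q)^2.
P(M) = 0.37400^2 = 0.139876
P(M+2) = 2 × 0.37400^1 × 0.62600^1 = 0.468248
P(M+4) = 0.62600^2 = 0.391876
The M+2 peak is largest (0.468248); scaling to 100 gives 29.87 : 100.00 : 83.69.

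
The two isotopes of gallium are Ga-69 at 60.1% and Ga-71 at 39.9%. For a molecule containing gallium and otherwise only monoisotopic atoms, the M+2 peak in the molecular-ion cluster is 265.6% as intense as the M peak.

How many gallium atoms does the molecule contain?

4

For n independent Ga atoms, I(M+2)/I(M) = n · (abundance Ga-71) / (abundance Ga-69) = n · 0.399/0.601.
n = 2.656 × 0.601/0.399 = 4.00 ≈ 4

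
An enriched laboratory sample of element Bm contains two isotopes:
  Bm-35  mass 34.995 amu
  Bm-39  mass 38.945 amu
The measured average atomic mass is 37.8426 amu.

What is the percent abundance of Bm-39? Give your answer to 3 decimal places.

72.091%

Let x be the fractional abundance of Bm-35; then Bm-39 has abundance 1 − x.
34.995·x + 38.945·(1 − x) = 37.8426
(34.995 − 38.945)·x = 37.8426 − 38.945
x = -1.1024 / -3.950 = 0.27909 → 27.909% Bm-35, 72.091% Bm-39.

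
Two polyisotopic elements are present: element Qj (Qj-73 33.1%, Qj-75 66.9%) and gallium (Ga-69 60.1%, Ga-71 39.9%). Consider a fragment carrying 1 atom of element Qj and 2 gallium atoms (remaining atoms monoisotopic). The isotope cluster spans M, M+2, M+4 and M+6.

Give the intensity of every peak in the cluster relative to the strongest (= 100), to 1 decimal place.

29.9 : 100.0 : 93.3 : 26.6

Element Qj pattern (n=1): 0.3310 : 0.6690
Gallium pattern (n=2): 0.361201 : 0.479598 : 0.159201
Convolve the two distributions (both contribute in 2-u steps):
  M: 0.3310×0.361201 = 0.119558
  M+2: 0.3310×0.479598 + 0.6690×0.361201 = 0.400390
  M+4: 0.3310×0.159201 + 0.6690×0.479598 = 0.373547
  M+6: 0.6690×0.159201 = 0.106505
Scale to base peak (0.400390) = 100: 29.9 : 100.0 : 93.3 : 26.6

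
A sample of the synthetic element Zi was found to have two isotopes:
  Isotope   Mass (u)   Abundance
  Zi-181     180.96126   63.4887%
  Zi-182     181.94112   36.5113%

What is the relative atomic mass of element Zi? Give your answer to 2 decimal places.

The abundance-weighted mean is 0.634887 × 180.96126 + 0.365113 × 181.94112
= 114.889951 + 66.429068 = 181.319019 u

181.32 u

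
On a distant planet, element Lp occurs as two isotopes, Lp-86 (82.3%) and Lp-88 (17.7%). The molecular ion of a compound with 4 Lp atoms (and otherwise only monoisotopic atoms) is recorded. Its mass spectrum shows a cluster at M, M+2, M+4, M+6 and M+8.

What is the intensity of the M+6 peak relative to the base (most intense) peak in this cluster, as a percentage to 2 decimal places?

3.98%

Term probabilities: M 0.4588, M+2 0.3947, M+4 0.1273, M+6 0.0183, M+8 0.0010. Base peak = M.
P(M) = C(4,0) × 0.823^4 × 0.177^0 = 1 × 0.45877457 × 1.0000 = 0.458775 (base)
P(M+6) = C(4,3) × 0.823^1 × 0.177^3 = 4 × 0.8230 × 0.00554523 = 0.018255
Relative intensity = 0.018255 / 0.458775 × 100 = 3.98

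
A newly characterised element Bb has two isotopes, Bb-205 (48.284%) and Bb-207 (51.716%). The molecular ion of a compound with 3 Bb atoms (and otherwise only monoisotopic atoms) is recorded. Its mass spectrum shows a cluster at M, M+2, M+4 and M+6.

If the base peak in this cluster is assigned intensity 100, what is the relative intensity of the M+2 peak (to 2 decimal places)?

Term probabilities: M 0.1126, M+2 0.3617, M+4 0.3874, M+6 0.1383. Base peak = M+4.
P(M+4) = C(3,2) × 0.48284^1 × 0.51716^2 = 3 × 0.48284 × 0.26745447 = 0.387413 (base)
P(M+2) = C(3,1) × 0.48284^2 × 0.51716^1 = 3 × 0.23313447 × 0.51716 = 0.361703
Relative intensity = 0.361703 / 0.387413 × 100 = 93.36

93.36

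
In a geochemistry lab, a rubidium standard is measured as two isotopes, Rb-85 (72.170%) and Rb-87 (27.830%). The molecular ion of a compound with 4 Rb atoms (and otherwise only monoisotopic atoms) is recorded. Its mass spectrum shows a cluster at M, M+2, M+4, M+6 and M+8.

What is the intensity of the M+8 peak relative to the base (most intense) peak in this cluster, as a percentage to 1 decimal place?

Binomial terms of (0.72170 + 0.27830)^4: M 0.2713, M+2 0.4184, M+4 0.2420, M+6 0.0622, M+8 0.0060 → M+2 is the base peak.
P(M+2) = C(4,1) × 0.72170^3 × 0.27830^1 = 4 × 0.37589809 × 0.2783 = 0.418450 (base)
P(M+8) = C(4,4) × 0.72170^0 × 0.27830^4 = 1 × 1.0000 × 0.00599864 = 0.005999
Relative intensity = 0.005999 / 0.418450 × 100 = 1.4

1.4%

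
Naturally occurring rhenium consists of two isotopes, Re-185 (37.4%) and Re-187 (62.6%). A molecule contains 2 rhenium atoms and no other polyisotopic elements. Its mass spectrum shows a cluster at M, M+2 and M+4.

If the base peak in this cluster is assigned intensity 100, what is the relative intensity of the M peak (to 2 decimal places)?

29.87

(0.374 + 0.626)^2 gives M 0.1399, M+2 0.4682, M+4 0.3919; the largest is M+2.
P(M+2) = C(2,1) × 0.374^1 × 0.626^1 = 2 × 0.3740 × 0.6260 = 0.468248 (base)
P(M) = C(2,0) × 0.374^2 × 0.626^0 = 1 × 0.139876 × 1.0000 = 0.139876
Relative intensity = 0.139876 / 0.468248 × 100 = 29.87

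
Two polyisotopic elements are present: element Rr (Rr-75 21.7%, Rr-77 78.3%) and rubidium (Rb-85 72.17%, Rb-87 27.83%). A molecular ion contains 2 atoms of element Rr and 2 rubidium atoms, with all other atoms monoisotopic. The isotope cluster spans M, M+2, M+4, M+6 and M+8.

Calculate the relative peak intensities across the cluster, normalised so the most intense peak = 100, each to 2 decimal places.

Element Rr pattern (n=2): 0.047089 : 0.339822 : 0.613089
Rubidium pattern (n=2): 0.52085089 : 0.40169822 : 0.07745089
Convolve the two distributions (both contribute in 2-u steps):
  M: 0.047089×0.52085089 = 0.024526
  M+2: 0.047089×0.40169822 + 0.339822×0.52085089 = 0.195912
  M+4: 0.047089×0.07745089 + 0.339822×0.40169822 + 0.613089×0.52085089 = 0.459481
  M+6: 0.339822×0.07745089 + 0.613089×0.40169822 = 0.272596
  M+8: 0.613089×0.07745089 = 0.047484
Scale to base peak (0.459481) = 100: 5.34 : 42.64 : 100.00 : 59.33 : 10.33

5.34 : 42.64 : 100.00 : 59.33 : 10.33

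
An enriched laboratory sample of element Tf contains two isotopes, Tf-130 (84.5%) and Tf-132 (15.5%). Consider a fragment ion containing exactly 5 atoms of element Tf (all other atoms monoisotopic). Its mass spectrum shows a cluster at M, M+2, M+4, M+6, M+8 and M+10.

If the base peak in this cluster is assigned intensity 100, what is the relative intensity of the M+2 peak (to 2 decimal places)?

91.72

(0.845 + 0.155)^5 gives M 0.4308, M+2 0.3951, M+4 0.1450, M+6 0.0266, M+8 0.0024, M+10 0.0001; the largest is M.
P(M) = C(5,0) × 0.845^5 × 0.155^0 = 1 × 0.43080779 × 1.0000 = 0.430808 (base)
P(M+2) = C(5,1) × 0.845^4 × 0.155^1 = 5 × 0.5098317 × 0.1550 = 0.395120
Relative intensity = 0.395120 / 0.430808 × 100 = 91.72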